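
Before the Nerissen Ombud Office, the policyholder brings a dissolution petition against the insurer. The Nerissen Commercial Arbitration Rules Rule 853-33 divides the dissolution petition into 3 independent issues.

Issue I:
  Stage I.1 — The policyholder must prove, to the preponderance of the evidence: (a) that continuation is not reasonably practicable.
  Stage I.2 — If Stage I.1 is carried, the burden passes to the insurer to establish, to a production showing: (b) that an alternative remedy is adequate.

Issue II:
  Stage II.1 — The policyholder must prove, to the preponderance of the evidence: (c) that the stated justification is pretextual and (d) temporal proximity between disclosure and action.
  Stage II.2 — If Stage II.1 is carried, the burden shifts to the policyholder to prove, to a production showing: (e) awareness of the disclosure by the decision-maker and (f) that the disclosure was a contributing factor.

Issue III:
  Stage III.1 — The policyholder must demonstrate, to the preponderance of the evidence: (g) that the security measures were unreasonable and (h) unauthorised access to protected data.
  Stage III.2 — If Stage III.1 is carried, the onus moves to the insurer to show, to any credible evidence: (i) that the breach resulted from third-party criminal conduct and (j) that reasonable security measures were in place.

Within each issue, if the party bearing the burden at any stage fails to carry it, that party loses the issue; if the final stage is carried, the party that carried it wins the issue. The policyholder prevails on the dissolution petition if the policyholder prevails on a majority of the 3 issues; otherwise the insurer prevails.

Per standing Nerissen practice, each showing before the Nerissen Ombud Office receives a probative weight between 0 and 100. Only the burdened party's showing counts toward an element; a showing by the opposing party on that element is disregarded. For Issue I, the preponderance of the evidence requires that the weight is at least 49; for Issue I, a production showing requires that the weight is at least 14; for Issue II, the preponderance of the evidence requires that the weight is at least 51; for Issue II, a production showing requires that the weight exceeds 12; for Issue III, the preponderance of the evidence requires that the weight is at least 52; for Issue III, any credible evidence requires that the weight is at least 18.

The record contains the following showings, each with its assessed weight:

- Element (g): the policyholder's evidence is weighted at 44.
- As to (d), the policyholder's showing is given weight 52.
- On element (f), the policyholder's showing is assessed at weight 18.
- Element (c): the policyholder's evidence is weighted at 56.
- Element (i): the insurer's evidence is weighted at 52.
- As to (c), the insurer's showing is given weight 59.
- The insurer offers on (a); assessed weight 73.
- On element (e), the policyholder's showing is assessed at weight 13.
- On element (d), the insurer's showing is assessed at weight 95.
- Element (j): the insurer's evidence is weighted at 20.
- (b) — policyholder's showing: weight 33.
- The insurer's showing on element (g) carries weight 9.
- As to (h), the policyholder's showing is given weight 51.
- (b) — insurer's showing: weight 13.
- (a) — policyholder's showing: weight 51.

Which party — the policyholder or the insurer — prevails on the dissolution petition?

— Issue I —
Stage I.1 (policyholder, the preponderance of the evidence, weight is at least 49): (a) 51 (insurer's 73 disregarded) ≥ 49 — meets.
  Stage I.1 carried; the burden shifts to the insurer.
Stage I.2 (insurer, a production showing, weight is at least 14): (b) 13 (policyholder's 33 disregarded) < 14 — fails.
  The insurer does not carry Stage I.2.
So the policyholder prevails on this issue.
— Issue II —
At Stage II.1 the policyholder must meet the preponderance of the evidence (weight is at least 51): on (c) the weight is 56 (the insurer's 59 is given no effect), which does reach 51, so (c) meets the standard; on (d) the weight is 52 (the insurer's 95 is given no effect), which does reach 51, so (d) meets the standard.
  All elements met. The policyholder retains the burden for Stage II.2.
At Stage II.2 the policyholder must meet a production showing (weight exceeds 12): on (e) the weight is 13, which does exceed 12, so (e) meets the standard; on (f) the weight is 18, which does exceed 12, so (f) meets the standard.
  The policyholder carries the last stage.
Every stage carried; the policyholder prevails on this issue.
— Issue III —
At Stage III.1 the policyholder must meet the preponderance of the evidence (weight is at least 52): on (g) the weight is 44 (the insurer's 9 is given no effect), < 52, so (g) does not meet the standard; on (h) the weight is 51, < 52, so (h) does not meet the standard.
  Stage III.1 not carried; the policyholder fails its burden.
The insurer prevails on this issue.
Per-issue: Issue I → policyholder; Issue II → policyholder; Issue III → insurer. The policyholder must prevail on a majority of issues; overall, the policyholder prevails.

policyholder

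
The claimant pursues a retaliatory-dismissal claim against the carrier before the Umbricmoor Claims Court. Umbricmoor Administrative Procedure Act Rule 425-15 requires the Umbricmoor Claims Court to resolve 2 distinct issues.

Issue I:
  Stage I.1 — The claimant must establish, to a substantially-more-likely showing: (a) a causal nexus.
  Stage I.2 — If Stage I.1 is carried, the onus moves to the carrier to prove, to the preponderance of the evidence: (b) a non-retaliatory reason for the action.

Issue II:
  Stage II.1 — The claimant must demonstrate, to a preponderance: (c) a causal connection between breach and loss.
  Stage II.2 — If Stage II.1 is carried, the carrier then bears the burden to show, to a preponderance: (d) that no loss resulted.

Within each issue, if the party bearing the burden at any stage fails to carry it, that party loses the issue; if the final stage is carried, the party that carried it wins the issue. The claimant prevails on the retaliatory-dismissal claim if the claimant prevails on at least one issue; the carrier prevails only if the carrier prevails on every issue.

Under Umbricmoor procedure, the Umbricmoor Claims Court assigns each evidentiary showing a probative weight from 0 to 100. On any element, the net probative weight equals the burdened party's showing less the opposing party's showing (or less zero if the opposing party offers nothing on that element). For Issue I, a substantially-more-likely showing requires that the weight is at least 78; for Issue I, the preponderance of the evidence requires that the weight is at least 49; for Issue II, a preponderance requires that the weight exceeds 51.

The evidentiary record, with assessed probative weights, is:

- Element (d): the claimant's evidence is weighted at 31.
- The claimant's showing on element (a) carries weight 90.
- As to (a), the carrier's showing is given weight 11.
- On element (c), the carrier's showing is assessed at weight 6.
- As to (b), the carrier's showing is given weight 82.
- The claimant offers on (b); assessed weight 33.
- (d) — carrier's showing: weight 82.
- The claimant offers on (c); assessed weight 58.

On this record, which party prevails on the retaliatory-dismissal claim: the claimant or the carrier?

claimant

— Issue I —
Stage I.1 (claimant, a substantially-more-likely showing, weight is at least 78): (a) net 90−11=79 ≥ 78 — meets.
  The claimant carries Stage I.1; the carrier now bears the burden.
Stage I.2 (carrier, the preponderance of the evidence, weight is at least 49): (b) net 82−33=49 ≥ 49 — meets.
  The carrier carries the last stage.
Every stage carried; the carrier prevails on this issue.
— Issue II —
At Stage II.1 the claimant must meet a preponderance (weight exceeds 51): on (c) the weight is 58 less the opposing 6 gives net 52, > 51, so (c) meets the standard.
  Stage II.1 is satisfied; the onus moves to the carrier.
At Stage II.2 the carrier must meet a preponderance (weight exceeds 51): on (d) the weight is 82 less the opposing 31 gives net 51, which does not exceed 51, so (d) does not meet the standard.
  Not every element is met, so the carrier fails to carry Stage II.2.
The claimant prevails on this issue.
Per-issue: Issue I → carrier; Issue II → claimant. The claimant must prevail on at least one issue; overall, the claimant prevails.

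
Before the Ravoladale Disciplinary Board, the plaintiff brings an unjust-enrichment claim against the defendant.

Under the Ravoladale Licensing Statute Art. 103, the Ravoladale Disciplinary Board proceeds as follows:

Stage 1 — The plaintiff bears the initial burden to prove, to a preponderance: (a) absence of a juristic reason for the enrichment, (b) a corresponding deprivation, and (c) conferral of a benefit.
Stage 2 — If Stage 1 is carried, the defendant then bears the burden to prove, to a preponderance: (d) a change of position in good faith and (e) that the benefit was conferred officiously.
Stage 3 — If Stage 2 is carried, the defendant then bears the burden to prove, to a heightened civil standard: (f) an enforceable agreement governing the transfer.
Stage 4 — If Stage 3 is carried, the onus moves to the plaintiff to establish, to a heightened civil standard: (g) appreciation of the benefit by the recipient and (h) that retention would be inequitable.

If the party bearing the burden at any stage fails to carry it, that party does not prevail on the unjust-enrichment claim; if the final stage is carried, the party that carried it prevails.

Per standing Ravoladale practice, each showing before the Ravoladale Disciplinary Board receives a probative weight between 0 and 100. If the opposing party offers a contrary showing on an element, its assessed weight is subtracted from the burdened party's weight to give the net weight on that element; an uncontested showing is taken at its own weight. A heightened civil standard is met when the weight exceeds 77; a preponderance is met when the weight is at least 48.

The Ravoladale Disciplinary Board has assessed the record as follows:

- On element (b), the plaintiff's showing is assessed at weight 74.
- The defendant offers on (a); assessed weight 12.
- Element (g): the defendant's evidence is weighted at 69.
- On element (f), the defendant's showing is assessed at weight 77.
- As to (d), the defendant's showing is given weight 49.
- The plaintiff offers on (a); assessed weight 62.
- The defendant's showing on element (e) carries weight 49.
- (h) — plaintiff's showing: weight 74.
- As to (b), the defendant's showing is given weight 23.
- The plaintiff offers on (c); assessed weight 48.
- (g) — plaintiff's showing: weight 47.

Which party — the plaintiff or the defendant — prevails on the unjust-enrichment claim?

plaintiff

Stage 1 — burden on plaintiff; standard: a preponderance (weight is at least 48).
    (a): 62 − 12 = 50 ≥ 48 [met]
    (b): 74 − 23 = 51 ≥ 48 [met]
    (c): 48 ≥ 48 [met]
  Stage 1 carried; the burden shifts to the defendant.
Stage 2 — burden on defendant; standard: a preponderance (weight is at least 48).
    (d): 49 ≥ 48 [met]
    (e): 49 ≥ 48 [met]
  Stage 2 is satisfied; the defendant continues to bear the burden.
Stage 3 — burden on defendant; standard: a heightened civil standard (weight exceeds 77).
    (f): 77 ≤ 77 [not met]
  Not every element is met, so the defendant fails to carry Stage 3.
The plaintiff prevails.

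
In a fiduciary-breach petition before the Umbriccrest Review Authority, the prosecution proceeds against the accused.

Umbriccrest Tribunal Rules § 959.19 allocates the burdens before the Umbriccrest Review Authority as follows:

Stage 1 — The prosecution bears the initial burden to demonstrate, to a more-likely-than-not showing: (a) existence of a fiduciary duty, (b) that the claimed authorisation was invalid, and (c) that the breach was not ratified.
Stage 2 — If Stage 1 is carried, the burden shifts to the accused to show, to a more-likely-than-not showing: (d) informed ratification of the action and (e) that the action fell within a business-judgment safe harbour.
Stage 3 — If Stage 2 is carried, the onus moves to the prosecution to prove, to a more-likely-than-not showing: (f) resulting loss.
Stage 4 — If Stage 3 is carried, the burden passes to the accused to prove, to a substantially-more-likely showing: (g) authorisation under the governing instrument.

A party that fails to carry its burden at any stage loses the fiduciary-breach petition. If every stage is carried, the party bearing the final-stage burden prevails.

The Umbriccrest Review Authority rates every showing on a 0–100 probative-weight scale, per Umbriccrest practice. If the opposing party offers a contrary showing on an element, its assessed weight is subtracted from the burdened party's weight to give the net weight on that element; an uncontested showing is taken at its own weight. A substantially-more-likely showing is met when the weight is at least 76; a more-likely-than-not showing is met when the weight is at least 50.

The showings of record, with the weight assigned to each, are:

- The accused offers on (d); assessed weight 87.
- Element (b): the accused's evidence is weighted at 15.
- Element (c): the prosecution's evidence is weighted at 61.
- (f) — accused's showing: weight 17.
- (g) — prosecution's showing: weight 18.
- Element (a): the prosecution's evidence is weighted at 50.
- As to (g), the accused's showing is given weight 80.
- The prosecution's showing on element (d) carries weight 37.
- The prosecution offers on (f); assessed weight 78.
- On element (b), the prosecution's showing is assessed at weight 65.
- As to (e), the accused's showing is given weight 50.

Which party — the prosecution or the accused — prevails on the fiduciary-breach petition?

Stage 1 (prosecution, a more-likely-than-not showing, weight is at least 50): (a) 50 ≥ 50 — meets; (b) net 65−15=50 ≥ 50 — meets; (c) 61 ≥ 50 — meets.
  All elements met. The burden passes to the accused.
Stage 2 (accused, a more-likely-than-not showing, weight is at least 50): (d) net 87−37=50 ≥ 50 — meets; (e) 50 ≥ 50 — meets.
  The accused carries Stage 2; the prosecution now bears the burden.
Stage 3 (prosecution, a more-likely-than-not showing, weight is at least 50): (f) net 78−17=61 ≥ 50 — meets.
  Stage 3 is satisfied; the onus moves to the accused.
Stage 4 (accused, a substantially-more-likely showing, weight is at least 76): (g) net 80−18=62 < 76 — fails.
  The accused does not carry Stage 4.
So the prosecution prevails.

prosecution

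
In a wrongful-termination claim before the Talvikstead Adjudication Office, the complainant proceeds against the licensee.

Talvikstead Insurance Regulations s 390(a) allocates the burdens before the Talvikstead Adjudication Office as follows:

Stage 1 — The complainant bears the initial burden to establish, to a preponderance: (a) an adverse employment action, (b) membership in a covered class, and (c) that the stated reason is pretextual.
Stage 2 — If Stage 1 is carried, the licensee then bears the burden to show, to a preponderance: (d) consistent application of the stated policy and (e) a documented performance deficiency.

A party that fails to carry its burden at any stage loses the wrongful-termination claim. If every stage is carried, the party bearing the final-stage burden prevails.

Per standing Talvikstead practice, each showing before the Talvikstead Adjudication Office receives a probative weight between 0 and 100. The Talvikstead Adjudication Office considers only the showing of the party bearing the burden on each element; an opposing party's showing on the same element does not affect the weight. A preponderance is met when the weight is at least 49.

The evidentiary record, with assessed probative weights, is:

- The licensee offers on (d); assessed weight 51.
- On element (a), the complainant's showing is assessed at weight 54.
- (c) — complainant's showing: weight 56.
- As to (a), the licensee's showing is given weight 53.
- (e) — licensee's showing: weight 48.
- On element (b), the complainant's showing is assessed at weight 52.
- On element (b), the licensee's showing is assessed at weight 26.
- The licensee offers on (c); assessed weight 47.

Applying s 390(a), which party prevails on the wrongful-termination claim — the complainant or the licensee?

complainant

Stage 1 — burden on complainant; standard: a preponderance (weight is at least 49).
    (a): 54 (licensee's 53 disregarded) ≥ 49 [met]
    (b): 52 (licensee's 26 disregarded) ≥ 49 [met]
    (c): 56 (licensee's 47 disregarded) ≥ 49 [met]
  All elements met. The burden passes to the licensee.
Stage 2 — burden on licensee; standard: a preponderance (weight is at least 49).
    (d): 51 ≥ 49 [met]
    (e): 48 < 49 [not met]
  Stage 2 not carried; the licensee fails its burden.
The complainant prevails.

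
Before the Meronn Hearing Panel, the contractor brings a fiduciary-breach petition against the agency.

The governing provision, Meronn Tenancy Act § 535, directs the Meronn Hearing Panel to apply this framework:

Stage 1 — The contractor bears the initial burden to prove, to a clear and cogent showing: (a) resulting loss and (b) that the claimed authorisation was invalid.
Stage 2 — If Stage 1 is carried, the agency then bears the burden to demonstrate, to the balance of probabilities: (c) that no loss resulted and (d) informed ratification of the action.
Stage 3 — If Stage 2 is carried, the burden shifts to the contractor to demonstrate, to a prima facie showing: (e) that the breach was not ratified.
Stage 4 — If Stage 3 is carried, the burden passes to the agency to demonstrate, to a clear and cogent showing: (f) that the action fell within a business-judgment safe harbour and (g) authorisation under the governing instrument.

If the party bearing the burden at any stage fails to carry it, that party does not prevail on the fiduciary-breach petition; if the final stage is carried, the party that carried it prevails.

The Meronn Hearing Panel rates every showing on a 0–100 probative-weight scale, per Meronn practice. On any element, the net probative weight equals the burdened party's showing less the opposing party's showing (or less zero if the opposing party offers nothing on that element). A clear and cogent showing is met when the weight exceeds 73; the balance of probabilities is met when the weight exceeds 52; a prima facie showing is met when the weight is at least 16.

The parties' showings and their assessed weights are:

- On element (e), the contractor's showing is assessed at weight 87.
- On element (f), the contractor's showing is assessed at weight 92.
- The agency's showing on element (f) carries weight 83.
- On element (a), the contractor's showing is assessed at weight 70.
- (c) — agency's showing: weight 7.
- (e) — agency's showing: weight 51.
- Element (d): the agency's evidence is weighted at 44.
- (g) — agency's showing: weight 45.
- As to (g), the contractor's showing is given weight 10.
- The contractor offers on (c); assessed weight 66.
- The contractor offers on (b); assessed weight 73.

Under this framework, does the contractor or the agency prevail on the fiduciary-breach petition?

agency

Stage 1 (contractor, a clear and cogent showing, weight exceeds 73): (a) 70 ≤ 73 — fails; (b) 73 ≤ 73 — fails.
  Not every element is met, so the contractor fails to carry Stage 1.
So the agency prevails.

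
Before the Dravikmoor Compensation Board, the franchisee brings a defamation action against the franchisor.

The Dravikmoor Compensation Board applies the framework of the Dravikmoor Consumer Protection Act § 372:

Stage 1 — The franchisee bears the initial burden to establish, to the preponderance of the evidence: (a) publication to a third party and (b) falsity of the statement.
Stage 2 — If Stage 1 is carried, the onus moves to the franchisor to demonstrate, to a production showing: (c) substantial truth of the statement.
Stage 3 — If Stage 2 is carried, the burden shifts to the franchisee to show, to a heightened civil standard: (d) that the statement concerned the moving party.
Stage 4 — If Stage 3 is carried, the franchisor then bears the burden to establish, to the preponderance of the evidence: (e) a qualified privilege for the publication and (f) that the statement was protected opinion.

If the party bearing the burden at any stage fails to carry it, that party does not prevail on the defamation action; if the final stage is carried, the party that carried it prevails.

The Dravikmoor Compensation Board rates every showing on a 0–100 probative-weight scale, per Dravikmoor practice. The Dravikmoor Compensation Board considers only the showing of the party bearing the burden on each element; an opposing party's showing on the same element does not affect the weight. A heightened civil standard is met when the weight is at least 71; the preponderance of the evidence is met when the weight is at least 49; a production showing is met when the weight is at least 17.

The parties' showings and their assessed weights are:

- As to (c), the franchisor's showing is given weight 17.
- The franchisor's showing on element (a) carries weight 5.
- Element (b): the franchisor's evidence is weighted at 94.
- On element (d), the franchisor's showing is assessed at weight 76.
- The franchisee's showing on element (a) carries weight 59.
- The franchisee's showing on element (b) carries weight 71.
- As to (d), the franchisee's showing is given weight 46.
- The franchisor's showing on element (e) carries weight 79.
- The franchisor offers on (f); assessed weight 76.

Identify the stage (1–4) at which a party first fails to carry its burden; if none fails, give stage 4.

stage 3

Stage 1 (franchisee, the preponderance of the evidence, weight is at least 49): (a) 59 (franchisor's 5 disregarded) ≥ 49 — meets; (b) 71 (franchisor's 94 disregarded) ≥ 49 — meets.
  All elements met. The burden passes to the franchisor.
Stage 2 (franchisor, a production showing, weight is at least 17): (c) 17 ≥ 17 — meets.
  Stage 2 is satisfied; the onus moves to the franchisee.
Stage 3 (franchisee, a heightened civil standard, weight is at least 71): (d) 46 (franchisor's 76 disregarded) < 71 — fails.
  Not every element is met, so the franchisee fails to carry Stage 3.
The franchisor prevails.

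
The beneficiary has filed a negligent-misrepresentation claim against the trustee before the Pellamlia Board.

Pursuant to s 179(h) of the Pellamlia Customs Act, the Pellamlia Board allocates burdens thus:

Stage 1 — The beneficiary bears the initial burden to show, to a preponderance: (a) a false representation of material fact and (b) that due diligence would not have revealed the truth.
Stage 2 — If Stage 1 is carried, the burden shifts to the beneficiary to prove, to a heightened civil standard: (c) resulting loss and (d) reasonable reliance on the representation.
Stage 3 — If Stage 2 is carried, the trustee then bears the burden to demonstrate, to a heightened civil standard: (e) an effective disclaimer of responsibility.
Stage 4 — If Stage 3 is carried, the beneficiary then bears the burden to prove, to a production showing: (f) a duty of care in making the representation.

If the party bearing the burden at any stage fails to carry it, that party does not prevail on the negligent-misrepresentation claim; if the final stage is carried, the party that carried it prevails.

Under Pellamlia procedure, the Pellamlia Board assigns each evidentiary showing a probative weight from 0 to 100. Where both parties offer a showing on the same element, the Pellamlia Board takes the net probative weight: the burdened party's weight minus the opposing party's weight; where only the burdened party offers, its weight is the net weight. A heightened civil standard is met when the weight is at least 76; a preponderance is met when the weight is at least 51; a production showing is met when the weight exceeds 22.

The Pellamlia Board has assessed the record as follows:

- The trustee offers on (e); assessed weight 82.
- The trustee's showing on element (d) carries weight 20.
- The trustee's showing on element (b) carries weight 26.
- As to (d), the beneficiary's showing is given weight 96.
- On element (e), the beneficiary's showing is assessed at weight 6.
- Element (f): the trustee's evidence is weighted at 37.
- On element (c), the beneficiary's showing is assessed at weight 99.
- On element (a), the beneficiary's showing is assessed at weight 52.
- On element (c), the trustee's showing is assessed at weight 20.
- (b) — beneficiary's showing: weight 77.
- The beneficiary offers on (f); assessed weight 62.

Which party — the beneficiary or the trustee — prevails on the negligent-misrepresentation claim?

beneficiary

Stage 1 (beneficiary, a preponderance, weight is at least 51): (a) 52 ≥ 51 — meets; (b) net 77−26=51 ≥ 51 — meets.
  All elements met. The beneficiary retains the burden for Stage 2.
Stage 2 (beneficiary, a heightened civil standard, weight is at least 76): (c) net 99−20=79 ≥ 76 — meets; (d) net 96−20=76 ≥ 76 — meets.
  All elements met. The burden passes to the trustee.
Stage 3 (trustee, a heightened civil standard, weight is at least 76): (e) net 82−6=76 ≥ 76 — meets.
  Stage 3 carried; the burden shifts to the beneficiary.
Stage 4 (beneficiary, a production showing, weight exceeds 22): (f) net 62−37=25 > 22 — meets.
  Stage 4 carried; the final stage is satisfied.
Every stage carried; the beneficiary prevails.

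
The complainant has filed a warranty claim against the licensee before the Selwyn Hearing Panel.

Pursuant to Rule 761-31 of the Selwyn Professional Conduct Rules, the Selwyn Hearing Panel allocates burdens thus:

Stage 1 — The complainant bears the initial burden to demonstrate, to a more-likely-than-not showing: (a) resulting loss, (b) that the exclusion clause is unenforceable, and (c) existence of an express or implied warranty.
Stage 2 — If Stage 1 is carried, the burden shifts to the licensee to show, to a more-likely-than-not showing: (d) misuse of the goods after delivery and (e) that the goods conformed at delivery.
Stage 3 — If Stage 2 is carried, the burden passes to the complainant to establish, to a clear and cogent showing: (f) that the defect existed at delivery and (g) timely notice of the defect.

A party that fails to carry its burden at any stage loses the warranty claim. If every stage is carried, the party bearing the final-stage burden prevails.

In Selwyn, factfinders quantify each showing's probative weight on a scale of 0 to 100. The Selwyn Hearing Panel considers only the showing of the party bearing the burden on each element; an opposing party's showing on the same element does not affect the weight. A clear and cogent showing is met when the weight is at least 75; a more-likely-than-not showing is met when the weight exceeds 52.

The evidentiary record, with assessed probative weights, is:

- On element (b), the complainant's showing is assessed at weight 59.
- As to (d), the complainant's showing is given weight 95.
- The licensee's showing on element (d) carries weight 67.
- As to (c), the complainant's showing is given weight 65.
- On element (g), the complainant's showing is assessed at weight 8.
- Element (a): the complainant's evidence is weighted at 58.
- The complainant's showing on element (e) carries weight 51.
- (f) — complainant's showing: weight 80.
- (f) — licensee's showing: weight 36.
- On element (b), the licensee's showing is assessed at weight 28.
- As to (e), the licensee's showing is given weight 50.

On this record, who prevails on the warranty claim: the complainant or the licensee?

At Stage 1 the complainant must meet a more-likely-than-not showing (weight exceeds 52): on (a) the weight is 58, > 52, so (a) meets the standard; on (b) the weight is 59 (the licensee's 28 is given no effect), > 52, so (b) meets the standard; on (c) the weight is 65, which does exceed 52, so (c) meets the standard.
  Stage 1 is satisfied; the onus moves to the licensee.
At Stage 2 the licensee must meet a more-likely-than-not showing (weight exceeds 52): on (d) the weight is 67 (the complainant's 95 is given no effect), which does exceed 52, so (d) meets the standard; on (e) the weight is 50 (the complainant's 51 is given no effect), which does not exceed 52, so (e) does not meet the standard.
  Not every element is met, so the licensee fails to carry Stage 2.
So the complainant prevails.

complainant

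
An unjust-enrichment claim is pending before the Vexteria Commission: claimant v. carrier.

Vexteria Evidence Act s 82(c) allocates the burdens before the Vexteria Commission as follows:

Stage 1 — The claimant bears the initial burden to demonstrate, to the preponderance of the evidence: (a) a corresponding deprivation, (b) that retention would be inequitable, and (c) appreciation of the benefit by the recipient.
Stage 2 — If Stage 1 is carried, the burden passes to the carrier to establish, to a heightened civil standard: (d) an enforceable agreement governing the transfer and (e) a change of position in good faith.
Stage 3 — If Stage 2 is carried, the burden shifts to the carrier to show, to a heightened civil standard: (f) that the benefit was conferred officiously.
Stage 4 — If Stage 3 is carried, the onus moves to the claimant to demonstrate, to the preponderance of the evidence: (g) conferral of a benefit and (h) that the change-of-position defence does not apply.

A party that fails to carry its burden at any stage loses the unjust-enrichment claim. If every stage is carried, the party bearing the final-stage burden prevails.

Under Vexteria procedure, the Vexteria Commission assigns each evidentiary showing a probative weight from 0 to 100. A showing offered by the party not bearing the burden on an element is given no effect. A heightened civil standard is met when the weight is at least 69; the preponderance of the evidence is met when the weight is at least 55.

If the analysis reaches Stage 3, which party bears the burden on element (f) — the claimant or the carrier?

Stage 3's rule assigns the burden to the carrier (to a heightened civil standard).

carrier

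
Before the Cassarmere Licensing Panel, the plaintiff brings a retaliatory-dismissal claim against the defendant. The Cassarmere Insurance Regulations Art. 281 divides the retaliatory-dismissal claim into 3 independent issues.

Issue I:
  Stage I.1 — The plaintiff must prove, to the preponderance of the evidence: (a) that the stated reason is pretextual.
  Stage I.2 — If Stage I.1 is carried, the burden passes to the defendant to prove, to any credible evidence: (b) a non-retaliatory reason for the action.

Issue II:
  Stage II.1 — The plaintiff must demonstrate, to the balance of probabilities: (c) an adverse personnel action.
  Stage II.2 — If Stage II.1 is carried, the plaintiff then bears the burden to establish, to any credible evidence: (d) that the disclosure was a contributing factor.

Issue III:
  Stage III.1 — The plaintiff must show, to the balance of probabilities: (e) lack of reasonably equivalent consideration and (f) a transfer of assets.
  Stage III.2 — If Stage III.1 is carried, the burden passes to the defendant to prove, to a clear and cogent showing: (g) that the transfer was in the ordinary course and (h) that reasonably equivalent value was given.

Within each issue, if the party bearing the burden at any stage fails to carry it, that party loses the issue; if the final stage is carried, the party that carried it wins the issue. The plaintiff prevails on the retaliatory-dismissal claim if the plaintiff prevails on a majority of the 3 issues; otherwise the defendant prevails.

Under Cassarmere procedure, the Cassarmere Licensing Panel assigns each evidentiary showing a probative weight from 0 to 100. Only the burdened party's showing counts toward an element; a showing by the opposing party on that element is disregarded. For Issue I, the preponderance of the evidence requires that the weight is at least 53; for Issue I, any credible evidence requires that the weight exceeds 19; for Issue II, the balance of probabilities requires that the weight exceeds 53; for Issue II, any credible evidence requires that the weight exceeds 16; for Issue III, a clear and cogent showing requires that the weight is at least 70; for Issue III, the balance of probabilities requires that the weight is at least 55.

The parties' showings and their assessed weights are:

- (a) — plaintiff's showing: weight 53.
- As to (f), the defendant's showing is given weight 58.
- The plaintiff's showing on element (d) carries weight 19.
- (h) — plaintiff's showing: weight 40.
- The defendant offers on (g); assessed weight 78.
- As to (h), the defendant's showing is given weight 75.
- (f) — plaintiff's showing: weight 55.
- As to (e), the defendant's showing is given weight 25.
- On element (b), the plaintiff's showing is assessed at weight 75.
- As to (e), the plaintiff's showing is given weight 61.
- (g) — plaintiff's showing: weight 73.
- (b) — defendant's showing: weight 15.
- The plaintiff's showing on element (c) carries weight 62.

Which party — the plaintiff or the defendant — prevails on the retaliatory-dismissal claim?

plaintiff

— Issue I —
At Stage I.1 the plaintiff must meet the preponderance of the evidence (weight is at least 53): on (a) the weight is 53, ≥ 53, so (a) meets the standard.
  The plaintiff carries Stage I.1; the defendant now bears the burden.
At Stage I.2 the defendant must meet any credible evidence (weight exceeds 19): on (b) the weight is 15 (the plaintiff's 75 is given no effect), which does not exceed 19, so (b) does not meet the standard.
  Stage I.2 not carried; the defendant fails its burden.
So the plaintiff prevails on this issue.
— Issue II —
Stage II.1 (plaintiff, the balance of probabilities, weight exceeds 53): (c) 62 > 53 — meets.
  Stage II.1 carried; the burden remains with the plaintiff.
Stage II.2 (plaintiff, any credible evidence, weight exceeds 16): (d) 19 > 16 — meets.
  All elements met at the final stage.
Every stage carried; the plaintiff prevails on this issue.
— Issue III —
At Stage III.1 the plaintiff must meet the balance of probabilities (weight is at least 55): on (e) the weight is 61 (the defendant's 25 is given no effect), which does reach 55, so (e) meets the standard; on (f) the weight is 55 (the defendant's 58 is given no effect), which does reach 55, so (f) meets the standard.
  All elements met. The burden passes to the defendant.
At Stage III.2 the defendant must meet a clear and cogent showing (weight is at least 70): on (g) the weight is 78 (the plaintiff's 73 is given no effect), which does reach 70, so (g) meets the standard; on (h) the weight is 75 (the plaintiff's 40 is given no effect), ≥ 70, so (h) meets the standard.
  The defendant carries the last stage.
Every stage carried; the defendant prevails on this issue.
Per-issue: Issue I → plaintiff; Issue II → plaintiff; Issue III → defendant. The plaintiff must prevail on a majority of issues; overall, the plaintiff prevails.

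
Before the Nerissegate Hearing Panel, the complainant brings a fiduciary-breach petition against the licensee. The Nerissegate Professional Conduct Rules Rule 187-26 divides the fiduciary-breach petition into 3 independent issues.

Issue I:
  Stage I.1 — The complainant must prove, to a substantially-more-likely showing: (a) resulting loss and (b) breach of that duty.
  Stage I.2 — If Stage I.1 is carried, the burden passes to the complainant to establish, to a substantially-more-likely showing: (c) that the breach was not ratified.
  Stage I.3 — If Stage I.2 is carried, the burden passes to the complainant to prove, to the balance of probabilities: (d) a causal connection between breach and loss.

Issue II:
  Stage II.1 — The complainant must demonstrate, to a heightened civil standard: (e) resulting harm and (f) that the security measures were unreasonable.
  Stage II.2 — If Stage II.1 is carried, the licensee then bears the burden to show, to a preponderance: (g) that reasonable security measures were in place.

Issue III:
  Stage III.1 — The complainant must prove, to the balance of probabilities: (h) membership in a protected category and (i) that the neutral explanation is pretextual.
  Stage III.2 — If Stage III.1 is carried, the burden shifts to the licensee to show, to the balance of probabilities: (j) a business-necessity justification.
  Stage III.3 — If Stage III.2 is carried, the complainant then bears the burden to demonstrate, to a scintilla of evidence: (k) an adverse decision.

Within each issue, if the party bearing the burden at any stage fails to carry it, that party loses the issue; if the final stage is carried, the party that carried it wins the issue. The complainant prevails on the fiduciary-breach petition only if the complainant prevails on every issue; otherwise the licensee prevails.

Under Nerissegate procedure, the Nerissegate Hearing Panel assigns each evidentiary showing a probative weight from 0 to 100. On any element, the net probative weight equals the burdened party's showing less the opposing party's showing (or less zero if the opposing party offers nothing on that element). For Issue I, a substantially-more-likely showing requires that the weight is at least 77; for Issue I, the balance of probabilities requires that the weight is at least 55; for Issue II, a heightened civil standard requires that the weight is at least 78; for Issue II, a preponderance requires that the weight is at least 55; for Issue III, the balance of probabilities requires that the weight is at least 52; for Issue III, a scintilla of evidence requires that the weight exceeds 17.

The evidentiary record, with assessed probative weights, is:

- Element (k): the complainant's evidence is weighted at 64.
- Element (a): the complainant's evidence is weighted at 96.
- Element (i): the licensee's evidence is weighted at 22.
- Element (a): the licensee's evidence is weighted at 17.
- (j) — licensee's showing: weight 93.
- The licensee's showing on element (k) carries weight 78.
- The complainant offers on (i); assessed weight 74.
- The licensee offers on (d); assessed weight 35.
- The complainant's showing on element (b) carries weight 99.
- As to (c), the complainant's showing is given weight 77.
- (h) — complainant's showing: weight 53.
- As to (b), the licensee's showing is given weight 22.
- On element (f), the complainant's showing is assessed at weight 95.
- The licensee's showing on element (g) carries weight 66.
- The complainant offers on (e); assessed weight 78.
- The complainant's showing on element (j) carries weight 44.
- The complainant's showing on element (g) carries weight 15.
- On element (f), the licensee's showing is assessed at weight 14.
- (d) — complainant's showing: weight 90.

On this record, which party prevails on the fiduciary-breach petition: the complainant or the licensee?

— Issue I —
At Stage I.1 the complainant must meet a substantially-more-likely showing (weight is at least 77): on (a) the weight is 96 less the opposing 17 gives net 79, ≥ 77, so (a) meets the standard; on (b) the weight is 99 less the opposing 22 gives net 77, ≥ 77, so (b) meets the standard.
  Stage I.1 carried; the burden remains with the complainant.
At Stage I.2 the complainant must meet a substantially-more-likely showing (weight is at least 77): on (c) the weight is 77, ≥ 77, so (c) meets the standard.
  Stage I.2 carried; the burden remains with the complainant.
At Stage I.3 the complainant must meet the balance of probabilities (weight is at least 55): on (d) the weight is 90 less the opposing 35 gives net 55, which does reach 55, so (d) meets the standard.
  Stage I.3 carried; the final stage is satisfied.
All stages carried — the complainant prevails on this issue.
— Issue II —
Stage II.1 — burden on complainant; standard: a heightened civil standard (weight is at least 78).
    (e): 78 ≥ 78 [met]
    (f): 95 − 14 = 81 ≥ 78 [met]
  Stage II.1 is satisfied; the onus moves to the licensee.
Stage II.2 — burden on licensee; standard: a preponderance (weight is at least 55).
    (g): 66 − 15 = 51 < 55 [not met]
  Stage II.2 not carried; the licensee fails its burden.
So the complainant prevails on this issue.
— Issue III —
At Stage III.1 the complainant must meet the balance of probabilities (weight is at least 52): on (h) the weight is 53, which does reach 52, so (h) meets the standard; on (i) the weight is 74 less the opposing 22 gives net 52, which does reach 52, so (i) meets the standard.
  Stage III.1 carried; the burden shifts to the licensee.
At Stage III.2 the licensee must meet the balance of probabilities (weight is at least 52): on (j) the weight is 93 less the opposing 44 gives net 49, < 52, so (j) does not meet the standard.
  The licensee does not carry Stage III.2.
So the complainant prevails on this issue.
Per-issue: Issue I → complainant; Issue II → complainant; Issue III → complainant. The complainant must prevail on every issue; overall, the complainant prevails.

complainant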